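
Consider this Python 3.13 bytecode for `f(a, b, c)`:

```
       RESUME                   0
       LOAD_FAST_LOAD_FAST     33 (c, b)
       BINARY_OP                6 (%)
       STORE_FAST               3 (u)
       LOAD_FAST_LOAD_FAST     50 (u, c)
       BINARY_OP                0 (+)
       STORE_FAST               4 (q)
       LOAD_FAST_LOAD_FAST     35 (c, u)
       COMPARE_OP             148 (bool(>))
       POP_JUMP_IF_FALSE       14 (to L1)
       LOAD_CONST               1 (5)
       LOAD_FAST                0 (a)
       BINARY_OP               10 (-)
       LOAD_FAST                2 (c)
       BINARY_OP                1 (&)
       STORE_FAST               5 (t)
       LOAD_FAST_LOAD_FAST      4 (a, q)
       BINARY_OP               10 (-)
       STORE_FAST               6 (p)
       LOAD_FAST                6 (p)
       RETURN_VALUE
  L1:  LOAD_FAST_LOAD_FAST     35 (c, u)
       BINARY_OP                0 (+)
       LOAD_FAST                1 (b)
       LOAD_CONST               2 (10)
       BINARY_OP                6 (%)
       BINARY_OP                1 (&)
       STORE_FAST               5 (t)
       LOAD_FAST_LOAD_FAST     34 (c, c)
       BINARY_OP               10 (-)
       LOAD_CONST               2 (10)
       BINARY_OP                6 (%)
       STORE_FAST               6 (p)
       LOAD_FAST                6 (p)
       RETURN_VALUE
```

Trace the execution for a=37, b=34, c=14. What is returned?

LOAD_FAST_LOAD_FAST c,b → push 14,34. Stack: [14, 34]
BINARY_OP % → 14 % 34 = 14. Stack: [14]
STORE_FAST u → u=14. Stack: []
LOAD_FAST_LOAD_FAST u,c → push 14,14. Stack: [14, 14]
BINARY_OP + → 14 + 14 = 28. Stack: [28]
STORE_FAST q → q=28. Stack: []
LOAD_FAST_LOAD_FAST c,u → push 14,14. Stack: [14, 14]
COMPARE_OP bool(>) → 14 vs 14 = False. Stack: [False]
POP_JUMP_IF_FALSE → pop False; jump. Stack: []
LOAD_FAST_LOAD_FAST c,u → push 14,14. Stack: [14, 14]
BINARY_OP + → 14 + 14 = 28. Stack: [28]
LOAD_FAST b → push 34. Stack: [28, 34]
LOAD_CONST → push 10. Stack: [28, 34, 10]
BINARY_OP % → 34 % 10 = 4. Stack: [28, 4]
BINARY_OP & → 28 & 4 = 4. Stack: [4]
STORE_FAST t → t=4. Stack: []
LOAD_FAST_LOAD_FAST c,c → push 14,14. Stack: [14, 14]
BINARY_OP - → 14 - 14 = 0. Stack: [0]
LOAD_CONST → push 10. Stack: [0, 10]
BINARY_OP % → 0 % 10 = 0. Stack: [0]
STORE_FAST p → p=0. Stack: []
LOAD_FAST p → push 0. Stack: [0]
RETURN_VALUE → return 0.

0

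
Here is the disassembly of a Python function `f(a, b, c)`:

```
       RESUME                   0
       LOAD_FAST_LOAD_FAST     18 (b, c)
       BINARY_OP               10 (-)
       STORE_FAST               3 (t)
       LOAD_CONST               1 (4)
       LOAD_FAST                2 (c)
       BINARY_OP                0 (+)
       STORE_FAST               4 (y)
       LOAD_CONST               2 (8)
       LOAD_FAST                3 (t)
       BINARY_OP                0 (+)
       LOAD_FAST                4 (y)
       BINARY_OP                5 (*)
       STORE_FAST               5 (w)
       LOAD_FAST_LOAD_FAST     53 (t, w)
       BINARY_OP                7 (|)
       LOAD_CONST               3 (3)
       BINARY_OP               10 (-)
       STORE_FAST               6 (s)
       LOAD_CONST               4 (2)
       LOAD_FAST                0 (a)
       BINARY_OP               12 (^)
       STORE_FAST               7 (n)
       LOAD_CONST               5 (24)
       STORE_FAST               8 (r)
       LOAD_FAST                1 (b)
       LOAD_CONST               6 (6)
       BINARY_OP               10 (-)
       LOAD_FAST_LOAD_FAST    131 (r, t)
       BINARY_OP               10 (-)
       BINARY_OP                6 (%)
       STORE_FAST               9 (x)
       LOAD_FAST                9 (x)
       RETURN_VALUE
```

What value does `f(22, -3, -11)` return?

7

LOAD_FAST_LOAD_FAST b,c → push -3,-11. Stack: [-3, -11]
BINARY_OP - → -3 - -11 = 8. Stack: [8]
STORE_FAST t → t=8. Stack: []
LOAD_CONST → push 4. Stack: [4]
LOAD_FAST c → push -11. Stack: [4, -11]
BINARY_OP + → 4 + -11 = -7. Stack: [-7]
STORE_FAST y → y=-7. Stack: []
LOAD_CONST → push 8. Stack: [8]
LOAD_FAST t → push 8. Stack: [8, 8]
BINARY_OP + → 8 + 8 = 16. Stack: [16]
LOAD_FAST y → push -7. Stack: [16, -7]
BINARY_OP * → 16 * -7 = -112. Stack: [-112]
STORE_FAST w → w=-112. Stack: []
LOAD_FAST_LOAD_FAST t,w → push 8,-112. Stack: [8, -112]
BINARY_OP | → 8 | -112 = -104. Stack: [-104]
LOAD_CONST → push 3. Stack: [-104, 3]
BINARY_OP - → -104 - 3 = -107. Stack: [-107]
STORE_FAST s → s=-107. Stack: []
LOAD_CONST → push 2. Stack: [2]
LOAD_FAST a → push 22. Stack: [2, 22]
BINARY_OP ^ → 2 ^ 22 = 20. Stack: [20]
STORE_FAST n → n=20. Stack: []
LOAD_CONST → push 24. Stack: [24]
STORE_FAST r → r=24. Stack: []
LOAD_FAST b → push -3. Stack: [-3]
LOAD_CONST → push 6. Stack: [-3, 6]
BINARY_OP - → -3 - 6 = -9. Stack: [-9]
LOAD_FAST_LOAD_FAST r,t → push 24,8. Stack: [-9, 24, 8]
BINARY_OP - → 24 - 8 = 16. Stack: [-9, 16]
BINARY_OP % → -9 % 16 = 7. Stack: [7]
STORE_FAST x → x=7. Stack: []
LOAD_FAST x → push 7. Stack: [7]
RETURN_VALUE → return 7.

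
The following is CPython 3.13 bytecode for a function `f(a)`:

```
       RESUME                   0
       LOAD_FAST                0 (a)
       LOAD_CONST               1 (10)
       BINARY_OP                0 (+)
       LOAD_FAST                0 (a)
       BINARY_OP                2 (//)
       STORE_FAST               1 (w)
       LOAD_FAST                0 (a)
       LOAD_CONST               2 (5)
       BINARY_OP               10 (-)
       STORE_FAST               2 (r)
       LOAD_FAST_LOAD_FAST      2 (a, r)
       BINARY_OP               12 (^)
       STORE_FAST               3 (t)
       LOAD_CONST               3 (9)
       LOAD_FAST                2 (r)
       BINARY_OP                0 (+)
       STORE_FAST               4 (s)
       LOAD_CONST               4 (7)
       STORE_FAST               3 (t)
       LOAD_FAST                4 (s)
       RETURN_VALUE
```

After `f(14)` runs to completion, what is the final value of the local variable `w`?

1

LOAD_FAST a → push 14. Stack: [14]
LOAD_CONST → push 10. Stack: [14, 10]
BINARY_OP + → 14 + 10 = 24. Stack: [24]
LOAD_FAST a → push 14. Stack: [24, 14]
BINARY_OP // → 24 // 14 = 1. Stack: [1]
STORE_FAST w → w=1. Stack: []
LOAD_FAST a → push 14. Stack: [14]
LOAD_CONST → push 5. Stack: [14, 5]
BINARY_OP - → 14 - 5 = 9. Stack: [9]
STORE_FAST r → r=9. Stack: []
LOAD_FAST_LOAD_FAST a,r → push 14,9. Stack: [14, 9]
BINARY_OP ^ → 14 ^ 9 = 7. Stack: [7]
STORE_FAST t → t=7. Stack: []
LOAD_CONST → push 9. Stack: [9]
LOAD_FAST r → push 9. Stack: [9, 9]
BINARY_OP + → 9 + 9 = 18. Stack: [18]
STORE_FAST s → s=18. Stack: []
LOAD_CONST → push 7. Stack: [7]
STORE_FAST t → t=7. Stack: []
LOAD_FAST s → push 18. Stack: [18]
RETURN_VALUE → return 18.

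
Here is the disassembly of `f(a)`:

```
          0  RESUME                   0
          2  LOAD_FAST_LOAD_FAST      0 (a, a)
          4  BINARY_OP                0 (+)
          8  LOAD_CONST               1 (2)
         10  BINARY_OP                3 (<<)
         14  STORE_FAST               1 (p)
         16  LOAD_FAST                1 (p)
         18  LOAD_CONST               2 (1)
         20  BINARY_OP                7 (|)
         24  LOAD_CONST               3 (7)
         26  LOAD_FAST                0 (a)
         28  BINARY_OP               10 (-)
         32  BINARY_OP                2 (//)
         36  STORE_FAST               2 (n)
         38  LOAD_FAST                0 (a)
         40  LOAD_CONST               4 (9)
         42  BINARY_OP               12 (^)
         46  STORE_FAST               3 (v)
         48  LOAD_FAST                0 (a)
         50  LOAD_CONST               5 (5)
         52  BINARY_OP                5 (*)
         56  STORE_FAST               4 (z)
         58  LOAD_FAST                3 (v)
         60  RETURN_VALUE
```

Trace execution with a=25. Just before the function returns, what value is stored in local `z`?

125

LOAD_FAST_LOAD_FAST a,a → push 25,25. Stack: [25, 25]
BINARY_OP + → 25 + 25 = 50. Stack: [50]
LOAD_CONST → push 2. Stack: [50, 2]
BINARY_OP << → 50 << 2 = 200. Stack: [200]
STORE_FAST p → p=200. Stack: []
LOAD_FAST p → push 200. Stack: [200]
LOAD_CONST → push 1. Stack: [200, 1]
BINARY_OP | → 200 | 1 = 201. Stack: [201]
LOAD_CONST → push 7. Stack: [201, 7]
LOAD_FAST a → push 25. Stack: [201, 7, 25]
BINARY_OP - → 7 - 25 = -18. Stack: [201, -18]
BINARY_OP // → 201 // -18 = -12. Stack: [-12]
STORE_FAST n → n=-12. Stack: []
LOAD_FAST a → push 25. Stack: [25]
LOAD_CONST → push 9. Stack: [25, 9]
BINARY_OP ^ → 25 ^ 9 = 16. Stack: [16]
STORE_FAST v → v=16. Stack: []
LOAD_FAST a → push 25. Stack: [25]
LOAD_CONST → push 5. Stack: [25, 5]
BINARY_OP * → 25 * 5 = 125. Stack: [125]
STORE_FAST z → z=125. Stack: []
LOAD_FAST v → push 16. Stack: [16]
RETURN_VALUE → return 16.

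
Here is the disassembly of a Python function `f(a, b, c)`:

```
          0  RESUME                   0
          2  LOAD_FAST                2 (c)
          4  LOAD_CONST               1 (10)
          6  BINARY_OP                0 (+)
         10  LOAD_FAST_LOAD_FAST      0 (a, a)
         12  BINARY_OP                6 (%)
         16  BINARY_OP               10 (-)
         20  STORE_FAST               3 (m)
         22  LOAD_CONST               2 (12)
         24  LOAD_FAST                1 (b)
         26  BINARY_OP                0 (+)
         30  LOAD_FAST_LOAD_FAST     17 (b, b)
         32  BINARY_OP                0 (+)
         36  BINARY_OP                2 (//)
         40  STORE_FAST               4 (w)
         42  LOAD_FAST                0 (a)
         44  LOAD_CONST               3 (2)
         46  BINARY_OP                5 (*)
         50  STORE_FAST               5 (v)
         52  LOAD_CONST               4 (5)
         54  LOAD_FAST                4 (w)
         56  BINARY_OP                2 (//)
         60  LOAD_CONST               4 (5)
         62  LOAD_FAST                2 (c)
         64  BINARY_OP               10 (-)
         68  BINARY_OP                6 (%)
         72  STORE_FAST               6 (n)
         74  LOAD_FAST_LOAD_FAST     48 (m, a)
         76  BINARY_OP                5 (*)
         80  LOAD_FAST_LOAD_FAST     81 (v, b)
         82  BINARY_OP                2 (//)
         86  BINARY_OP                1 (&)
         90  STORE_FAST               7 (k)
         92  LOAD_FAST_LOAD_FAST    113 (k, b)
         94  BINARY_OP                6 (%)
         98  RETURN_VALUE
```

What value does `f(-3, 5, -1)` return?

LOAD_FAST c → push -1. Stack: [-1]
LOAD_CONST → push 10. Stack: [-1, 10]
BINARY_OP + → -1 + 10 = 9. Stack: [9]
LOAD_FAST_LOAD_FAST a,a → push -3,-3. Stack: [9, -3, -3]
BINARY_OP % → -3 % -3 = 0. Stack: [9, 0]
BINARY_OP - → 9 - 0 = 9. Stack: [9]
STORE_FAST m → m=9. Stack: []
LOAD_CONST → push 12. Stack: [12]
LOAD_FAST b → push 5. Stack: [12, 5]
BINARY_OP + → 12 + 5 = 17. Stack: [17]
LOAD_FAST_LOAD_FAST b,b → push 5,5. Stack: [17, 5, 5]
BINARY_OP + → 5 + 5 = 10. Stack: [17, 10]
BINARY_OP // → 17 // 10 = 1. Stack: [1]
STORE_FAST w → w=1. Stack: []
LOAD_FAST a → push -3. Stack: [-3]
LOAD_CONST → push 2. Stack: [-3, 2]
BINARY_OP * → -3 * 2 = -6. Stack: [-6]
STORE_FAST v → v=-6. Stack: []
LOAD_CONST → push 5. Stack: [5]
LOAD_FAST w → push 1. Stack: [5, 1]
BINARY_OP // → 5 // 1 = 5. Stack: [5]
LOAD_CONST → push 5. Stack: [5, 5]
LOAD_FAST c → push -1. Stack: [5, 5, -1]
BINARY_OP - → 5 - -1 = 6. Stack: [5, 6]
BINARY_OP % → 5 % 6 = 5. Stack: [5]
STORE_FAST n → n=5. Stack: []
LOAD_FAST_LOAD_FAST m,a → push 9,-3. Stack: [9, -3]
BINARY_OP * → 9 * -3 = -27. Stack: [-27]
LOAD_FAST_LOAD_FAST v,b → push -6,5. Stack: [-27, -6, 5]
BINARY_OP // → -6 // 5 = -2. Stack: [-27, -2]
BINARY_OP & → -27 & -2 = -28. Stack: [-28]
STORE_FAST k → k=-28. Stack: []
LOAD_FAST_LOAD_FAST k,b → push -28,5. Stack: [-28, 5]
BINARY_OP % → -28 % 5 = 2. Stack: [2]
RETURN_VALUE → return 2.

2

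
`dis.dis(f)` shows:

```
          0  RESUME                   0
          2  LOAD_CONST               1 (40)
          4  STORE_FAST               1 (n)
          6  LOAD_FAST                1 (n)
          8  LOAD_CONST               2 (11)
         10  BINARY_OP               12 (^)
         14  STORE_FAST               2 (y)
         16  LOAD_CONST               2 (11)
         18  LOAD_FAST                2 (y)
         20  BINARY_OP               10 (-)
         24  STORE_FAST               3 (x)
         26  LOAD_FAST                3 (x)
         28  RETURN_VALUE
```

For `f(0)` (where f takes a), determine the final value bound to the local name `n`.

40

LOAD_CONST → push 40. Stack: [40]
STORE_FAST n → n=40. Stack: []
LOAD_FAST n → push 40. Stack: [40]
LOAD_CONST → push 11. Stack: [40, 11]
BINARY_OP ^ → 40 ^ 11 = 35. Stack: [35]
STORE_FAST y → y=35. Stack: []
LOAD_CONST → push 11. Stack: [11]
LOAD_FAST y → push 35. Stack: [11, 35]
BINARY_OP - → 11 - 35 = -24. Stack: [-24]
STORE_FAST x → x=-24. Stack: []
LOAD_FAST x → push -24. Stack: [-24]
RETURN_VALUE → return -24.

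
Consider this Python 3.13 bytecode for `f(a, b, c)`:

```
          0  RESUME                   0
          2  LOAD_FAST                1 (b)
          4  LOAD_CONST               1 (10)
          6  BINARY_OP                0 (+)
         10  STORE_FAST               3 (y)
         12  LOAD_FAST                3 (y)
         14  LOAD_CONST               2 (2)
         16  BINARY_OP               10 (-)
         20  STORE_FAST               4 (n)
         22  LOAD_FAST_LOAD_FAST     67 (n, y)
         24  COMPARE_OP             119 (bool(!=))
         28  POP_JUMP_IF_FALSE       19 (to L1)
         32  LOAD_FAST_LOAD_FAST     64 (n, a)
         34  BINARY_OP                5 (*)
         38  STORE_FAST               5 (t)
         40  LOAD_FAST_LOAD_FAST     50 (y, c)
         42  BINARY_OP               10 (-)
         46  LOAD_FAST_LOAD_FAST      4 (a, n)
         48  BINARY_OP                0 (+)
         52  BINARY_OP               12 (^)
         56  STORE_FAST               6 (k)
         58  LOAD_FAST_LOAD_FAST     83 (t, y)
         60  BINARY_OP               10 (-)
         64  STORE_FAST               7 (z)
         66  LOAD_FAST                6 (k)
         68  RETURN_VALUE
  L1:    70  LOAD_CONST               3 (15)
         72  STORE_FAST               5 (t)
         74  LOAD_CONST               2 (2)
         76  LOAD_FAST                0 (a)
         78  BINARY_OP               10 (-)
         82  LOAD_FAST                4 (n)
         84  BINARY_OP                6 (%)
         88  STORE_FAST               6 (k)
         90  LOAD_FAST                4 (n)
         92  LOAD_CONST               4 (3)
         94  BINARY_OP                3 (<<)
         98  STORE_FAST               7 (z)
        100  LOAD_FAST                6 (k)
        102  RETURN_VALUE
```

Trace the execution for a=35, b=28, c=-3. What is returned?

110

LOAD_FAST b → push 28. Stack: [28]
LOAD_CONST → push 10. Stack: [28, 10]
BINARY_OP + → 28 + 10 = 38. Stack: [38]
STORE_FAST y → y=38. Stack: []
LOAD_FAST y → push 38. Stack: [38]
LOAD_CONST → push 2. Stack: [38, 2]
BINARY_OP - → 38 - 2 = 36. Stack: [36]
STORE_FAST n → n=36. Stack: []
LOAD_FAST_LOAD_FAST n,y → push 36,38. Stack: [36, 38]
COMPARE_OP bool(!=) → 36 vs 38 = True. Stack: [True]
POP_JUMP_IF_FALSE → pop True; no jump. Stack: []
LOAD_FAST_LOAD_FAST n,a → push 36,35. Stack: [36, 35]
BINARY_OP * → 36 * 35 = 1260. Stack: [1260]
STORE_FAST t → t=1260. Stack: []
LOAD_FAST_LOAD_FAST y,c → push 38,-3. Stack: [38, -3]
BINARY_OP - → 38 - -3 = 41. Stack: [41]
LOAD_FAST_LOAD_FAST a,n → push 35,36. Stack: [41, 35, 36]
BINARY_OP + → 35 + 36 = 71. Stack: [41, 71]
BINARY_OP ^ → 41 ^ 71 = 110. Stack: [110]
STORE_FAST k → k=110. Stack: []
LOAD_FAST_LOAD_FAST t,y → push 1260,38. Stack: [1260, 38]
BINARY_OP - → 1260 - 38 = 1222. Stack: [1222]
STORE_FAST z → z=1222. Stack: []
LOAD_FAST k → push 110. Stack: [110]
RETURN_VALUE → return 110.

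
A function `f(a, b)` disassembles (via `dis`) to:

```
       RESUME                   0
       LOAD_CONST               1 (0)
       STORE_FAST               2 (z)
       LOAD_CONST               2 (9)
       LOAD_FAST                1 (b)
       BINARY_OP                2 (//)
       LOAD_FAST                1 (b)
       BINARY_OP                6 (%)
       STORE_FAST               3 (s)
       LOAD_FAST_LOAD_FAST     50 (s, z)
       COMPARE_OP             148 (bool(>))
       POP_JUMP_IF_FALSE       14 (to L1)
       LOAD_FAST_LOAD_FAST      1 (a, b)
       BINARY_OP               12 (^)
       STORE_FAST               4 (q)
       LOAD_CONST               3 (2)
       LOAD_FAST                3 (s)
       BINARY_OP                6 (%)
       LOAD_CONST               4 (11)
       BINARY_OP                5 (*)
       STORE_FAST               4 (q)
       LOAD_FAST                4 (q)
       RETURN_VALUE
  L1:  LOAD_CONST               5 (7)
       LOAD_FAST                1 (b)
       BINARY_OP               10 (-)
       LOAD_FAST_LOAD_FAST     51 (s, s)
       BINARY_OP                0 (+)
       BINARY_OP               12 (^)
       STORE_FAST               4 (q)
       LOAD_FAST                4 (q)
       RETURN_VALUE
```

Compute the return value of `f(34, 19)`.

LOAD_CONST → push 0. Stack: [0]
STORE_FAST z → z=0. Stack: []
LOAD_CONST → push 9. Stack: [9]
LOAD_FAST b → push 19. Stack: [9, 19]
BINARY_OP // → 9 // 19 = 0. Stack: [0]
LOAD_FAST b → push 19. Stack: [0, 19]
BINARY_OP % → 0 % 19 = 0. Stack: [0]
STORE_FAST s → s=0. Stack: []
LOAD_FAST_LOAD_FAST s,z → push 0,0. Stack: [0, 0]
COMPARE_OP bool(>) → 0 vs 0 = False. Stack: [False]
POP_JUMP_IF_FALSE → pop False; jump. Stack: []
LOAD_CONST → push 7. Stack: [7]
LOAD_FAST b → push 19. Stack: [7, 19]
BINARY_OP - → 7 - 19 = -12. Stack: [-12]
LOAD_FAST_LOAD_FAST s,s → push 0,0. Stack: [-12, 0, 0]
BINARY_OP + → 0 + 0 = 0. Stack: [-12, 0]
BINARY_OP ^ → -12 ^ 0 = -12. Stack: [-12]
STORE_FAST q → q=-12. Stack: []
LOAD_FAST q → push -12. Stack: [-12]
RETURN_VALUE → return -12.

-12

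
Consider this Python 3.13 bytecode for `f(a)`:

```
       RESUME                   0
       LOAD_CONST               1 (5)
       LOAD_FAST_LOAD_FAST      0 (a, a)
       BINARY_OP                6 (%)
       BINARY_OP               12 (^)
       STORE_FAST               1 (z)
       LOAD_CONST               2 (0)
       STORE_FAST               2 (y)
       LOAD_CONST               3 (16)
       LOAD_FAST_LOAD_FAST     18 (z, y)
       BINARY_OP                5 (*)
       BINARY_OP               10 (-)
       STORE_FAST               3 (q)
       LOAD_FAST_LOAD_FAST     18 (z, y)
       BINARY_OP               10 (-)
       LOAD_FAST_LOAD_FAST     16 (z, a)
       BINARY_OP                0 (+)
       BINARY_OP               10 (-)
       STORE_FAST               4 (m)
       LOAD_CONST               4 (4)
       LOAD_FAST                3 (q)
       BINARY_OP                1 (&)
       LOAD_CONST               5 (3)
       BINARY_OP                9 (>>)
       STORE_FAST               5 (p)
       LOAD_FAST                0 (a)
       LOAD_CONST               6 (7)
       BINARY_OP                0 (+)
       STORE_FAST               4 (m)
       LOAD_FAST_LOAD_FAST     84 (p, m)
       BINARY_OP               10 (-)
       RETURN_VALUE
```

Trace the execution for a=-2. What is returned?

-5

LOAD_CONST → push 5. Stack: [5]
LOAD_FAST_LOAD_FAST a,a → push -2,-2. Stack: [5, -2, -2]
BINARY_OP % → -2 % -2 = 0. Stack: [5, 0]
BINARY_OP ^ → 5 ^ 0 = 5. Stack: [5]
STORE_FAST z → z=5. Stack: []
LOAD_CONST → push 0. Stack: [0]
STORE_FAST y → y=0. Stack: []
LOAD_CONST → push 16. Stack: [16]
LOAD_FAST_LOAD_FAST z,y → push 5,0. Stack: [16, 5, 0]
BINARY_OP * → 5 * 0 = 0. Stack: [16, 0]
BINARY_OP - → 16 - 0 = 16. Stack: [16]
STORE_FAST q → q=16. Stack: []
LOAD_FAST_LOAD_FAST z,y → push 5,0. Stack: [5, 0]
BINARY_OP - → 5 - 0 = 5. Stack: [5]
LOAD_FAST_LOAD_FAST z,a → push 5,-2. Stack: [5, 5, -2]
BINARY_OP + → 5 + -2 = 3. Stack: [5, 3]
BINARY_OP - → 5 - 3 = 2. Stack: [2]
STORE_FAST m → m=2. Stack: []
LOAD_CONST → push 4. Stack: [4]
LOAD_FAST q → push 16. Stack: [4, 16]
BINARY_OP & → 4 & 16 = 0. Stack: [0]
LOAD_CONST → push 3. Stack: [0, 3]
BINARY_OP >> → 0 >> 3 = 0. Stack: [0]
STORE_FAST p → p=0. Stack: []
LOAD_FAST a → push -2. Stack: [-2]
LOAD_CONST → push 7. Stack: [-2, 7]
BINARY_OP + → -2 + 7 = 5. Stack: [5]
STORE_FAST m → m=5. Stack: []
LOAD_FAST_LOAD_FAST p,m → push 0,5. Stack: [0, 5]
BINARY_OP - → 0 - 5 = -5. Stack: [-5]
RETURN_VALUE → return -5.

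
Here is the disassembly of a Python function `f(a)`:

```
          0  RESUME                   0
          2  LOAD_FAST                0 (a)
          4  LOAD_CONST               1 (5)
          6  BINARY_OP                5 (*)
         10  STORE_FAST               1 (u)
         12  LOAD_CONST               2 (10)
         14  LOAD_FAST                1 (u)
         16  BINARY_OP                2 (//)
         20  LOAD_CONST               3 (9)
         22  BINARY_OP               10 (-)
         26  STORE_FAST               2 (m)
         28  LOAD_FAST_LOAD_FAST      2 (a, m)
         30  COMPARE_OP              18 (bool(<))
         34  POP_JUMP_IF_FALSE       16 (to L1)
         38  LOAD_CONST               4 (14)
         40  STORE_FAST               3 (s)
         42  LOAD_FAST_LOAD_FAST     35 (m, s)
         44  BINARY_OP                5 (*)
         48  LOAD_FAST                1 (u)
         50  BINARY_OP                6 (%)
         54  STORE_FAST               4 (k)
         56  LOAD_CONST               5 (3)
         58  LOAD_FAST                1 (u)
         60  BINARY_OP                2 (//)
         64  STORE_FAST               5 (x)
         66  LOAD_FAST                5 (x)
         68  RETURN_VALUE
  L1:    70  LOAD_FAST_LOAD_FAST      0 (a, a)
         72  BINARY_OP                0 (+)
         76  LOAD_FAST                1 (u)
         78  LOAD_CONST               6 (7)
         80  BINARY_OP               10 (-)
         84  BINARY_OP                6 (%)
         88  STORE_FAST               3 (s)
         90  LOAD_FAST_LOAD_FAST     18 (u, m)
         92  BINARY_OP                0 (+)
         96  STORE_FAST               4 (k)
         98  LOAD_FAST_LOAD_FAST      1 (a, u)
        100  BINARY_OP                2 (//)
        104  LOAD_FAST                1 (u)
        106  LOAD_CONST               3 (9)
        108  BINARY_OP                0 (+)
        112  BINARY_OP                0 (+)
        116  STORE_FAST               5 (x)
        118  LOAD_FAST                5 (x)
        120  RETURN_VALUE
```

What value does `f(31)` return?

LOAD_FAST a → push 31. Stack: [31]
LOAD_CONST → push 5. Stack: [31, 5]
BINARY_OP * → 31 * 5 = 155. Stack: [155]
STORE_FAST u → u=155. Stack: []
LOAD_CONST → push 10. Stack: [10]
LOAD_FAST u → push 155. Stack: [10, 155]
BINARY_OP // → 10 // 155 = 0. Stack: [0]
LOAD_CONST → push 9. Stack: [0, 9]
BINARY_OP - → 0 - 9 = -9. Stack: [-9]
STORE_FAST m → m=-9. Stack: []
LOAD_FAST_LOAD_FAST a,m → push 31,-9. Stack: [31, -9]
COMPARE_OP bool(<) → 31 vs -9 = False. Stack: [False]
POP_JUMP_IF_FALSE → pop False; jump. Stack: []
LOAD_FAST_LOAD_FAST a,a → push 31,31. Stack: [31, 31]
BINARY_OP + → 31 + 31 = 62. Stack: [62]
LOAD_FAST u → push 155. Stack: [62, 155]
LOAD_CONST → push 7. Stack: [62, 155, 7]
BINARY_OP - → 155 - 7 = 148. Stack: [62, 148]
BINARY_OP % → 62 % 148 = 62. Stack: [62]
STORE_FAST s → s=62. Stack: []
LOAD_FAST_LOAD_FAST u,m → push 155,-9. Stack: [155, -9]
BINARY_OP + → 155 + -9 = 146. Stack: [146]
STORE_FAST k → k=146. Stack: []
LOAD_FAST_LOAD_FAST a,u → push 31,155. Stack: [31, 155]
BINARY_OP // → 31 // 155 = 0. Stack: [0]
LOAD_FAST u → push 155. Stack: [0, 155]
LOAD_CONST → push 9. Stack: [0, 155, 9]
BINARY_OP + → 155 + 9 = 164. Stack: [0, 164]
BINARY_OP + → 0 + 164 = 164. Stack: [164]
STORE_FAST x → x=164. Stack: []
LOAD_FAST x → push 164. Stack: [164]
RETURN_VALUE → return 164.

164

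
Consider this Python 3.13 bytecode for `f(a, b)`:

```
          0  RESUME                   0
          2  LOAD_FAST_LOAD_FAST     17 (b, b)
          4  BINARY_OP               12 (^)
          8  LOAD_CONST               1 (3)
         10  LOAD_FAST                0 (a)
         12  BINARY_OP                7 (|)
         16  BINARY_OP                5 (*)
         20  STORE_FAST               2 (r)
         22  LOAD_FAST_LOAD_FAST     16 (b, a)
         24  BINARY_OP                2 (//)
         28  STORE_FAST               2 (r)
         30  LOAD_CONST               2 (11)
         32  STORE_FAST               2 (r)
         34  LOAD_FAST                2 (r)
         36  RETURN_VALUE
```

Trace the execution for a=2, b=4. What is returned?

LOAD_FAST_LOAD_FAST b,b → push 4,4. Stack: [4, 4]
BINARY_OP ^ → 4 ^ 4 = 0. Stack: [0]
LOAD_CONST → push 3. Stack: [0, 3]
LOAD_FAST a → push 2. Stack: [0, 3, 2]
BINARY_OP | → 3 | 2 = 3. Stack: [0, 3]
BINARY_OP * → 0 * 3 = 0. Stack: [0]
STORE_FAST r → r=0. Stack: []
LOAD_FAST_LOAD_FAST b,a → push 4,2. Stack: [4, 2]
BINARY_OP // → 4 // 2 = 2. Stack: [2]
STORE_FAST r → r=2. Stack: []
LOAD_CONST → push 11. Stack: [11]
STORE_FAST r → r=11. Stack: []
LOAD_FAST r → push 11. Stack: [11]
RETURN_VALUE → return 11.

11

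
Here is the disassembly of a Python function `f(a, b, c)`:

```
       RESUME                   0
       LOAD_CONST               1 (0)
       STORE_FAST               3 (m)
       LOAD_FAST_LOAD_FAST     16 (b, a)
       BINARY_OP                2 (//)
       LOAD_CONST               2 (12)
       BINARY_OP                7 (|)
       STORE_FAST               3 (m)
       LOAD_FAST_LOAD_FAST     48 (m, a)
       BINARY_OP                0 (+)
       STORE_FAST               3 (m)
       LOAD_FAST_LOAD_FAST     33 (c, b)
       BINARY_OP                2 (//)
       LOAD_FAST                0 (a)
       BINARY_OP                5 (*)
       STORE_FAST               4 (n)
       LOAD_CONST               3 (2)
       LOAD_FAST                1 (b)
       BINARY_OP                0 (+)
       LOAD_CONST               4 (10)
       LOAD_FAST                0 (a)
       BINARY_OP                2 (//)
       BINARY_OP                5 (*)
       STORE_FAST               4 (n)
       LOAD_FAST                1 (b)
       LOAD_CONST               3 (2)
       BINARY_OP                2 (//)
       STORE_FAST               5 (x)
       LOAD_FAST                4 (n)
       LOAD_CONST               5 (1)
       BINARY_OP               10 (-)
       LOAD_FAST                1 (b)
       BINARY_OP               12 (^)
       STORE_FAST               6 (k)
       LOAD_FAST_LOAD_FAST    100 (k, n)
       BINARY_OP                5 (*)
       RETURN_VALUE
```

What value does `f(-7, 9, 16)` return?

LOAD_CONST → push 0. Stack: [0]
STORE_FAST m → m=0. Stack: []
LOAD_FAST_LOAD_FAST b,a → push 9,-7. Stack: [9, -7]
BINARY_OP // → 9 // -7 = -2. Stack: [-2]
LOAD_CONST → push 12. Stack: [-2, 12]
BINARY_OP | → -2 | 12 = -2. Stack: [-2]
STORE_FAST m → m=-2. Stack: []
LOAD_FAST_LOAD_FAST m,a → push -2,-7. Stack: [-2, -7]
BINARY_OP + → -2 + -7 = -9. Stack: [-9]
STORE_FAST m → m=-9. Stack: []
LOAD_FAST_LOAD_FAST c,b → push 16,9. Stack: [16, 9]
BINARY_OP // → 16 // 9 = 1. Stack: [1]
LOAD_FAST a → push -7. Stack: [1, -7]
BINARY_OP * → 1 * -7 = -7. Stack: [-7]
STORE_FAST n → n=-7. Stack: []
LOAD_CONST → push 2. Stack: [2]
LOAD_FAST b → push 9. Stack: [2, 9]
BINARY_OP + → 2 + 9 = 11. Stack: [11]
LOAD_CONST → push 10. Stack: [11, 10]
LOAD_FAST a → push -7. Stack: [11, 10, -7]
BINARY_OP // → 10 // -7 = -2. Stack: [11, -2]
BINARY_OP * → 11 * -2 = -22. Stack: [-22]
STORE_FAST n → n=-22. Stack: []
LOAD_FAST b → push 9. Stack: [9]
LOAD_CONST → push 2. Stack: [9, 2]
BINARY_OP // → 9 // 2 = 4. Stack: [4]
STORE_FAST x → x=4. Stack: []
LOAD_FAST n → push -22. Stack: [-22]
LOAD_CONST → push 1. Stack: [-22, 1]
BINARY_OP - → -22 - 1 = -23. Stack: [-23]
LOAD_FAST b → push 9. Stack: [-23, 9]
BINARY_OP ^ → -23 ^ 9 = -32. Stack: [-32]
STORE_FAST k → k=-32. Stack: []
LOAD_FAST_LOAD_FAST k,n → push -32,-22. Stack: [-32, -22]
BINARY_OP * → -32 * -22 = 704. Stack: [704]
RETURN_VALUE → return 704.

704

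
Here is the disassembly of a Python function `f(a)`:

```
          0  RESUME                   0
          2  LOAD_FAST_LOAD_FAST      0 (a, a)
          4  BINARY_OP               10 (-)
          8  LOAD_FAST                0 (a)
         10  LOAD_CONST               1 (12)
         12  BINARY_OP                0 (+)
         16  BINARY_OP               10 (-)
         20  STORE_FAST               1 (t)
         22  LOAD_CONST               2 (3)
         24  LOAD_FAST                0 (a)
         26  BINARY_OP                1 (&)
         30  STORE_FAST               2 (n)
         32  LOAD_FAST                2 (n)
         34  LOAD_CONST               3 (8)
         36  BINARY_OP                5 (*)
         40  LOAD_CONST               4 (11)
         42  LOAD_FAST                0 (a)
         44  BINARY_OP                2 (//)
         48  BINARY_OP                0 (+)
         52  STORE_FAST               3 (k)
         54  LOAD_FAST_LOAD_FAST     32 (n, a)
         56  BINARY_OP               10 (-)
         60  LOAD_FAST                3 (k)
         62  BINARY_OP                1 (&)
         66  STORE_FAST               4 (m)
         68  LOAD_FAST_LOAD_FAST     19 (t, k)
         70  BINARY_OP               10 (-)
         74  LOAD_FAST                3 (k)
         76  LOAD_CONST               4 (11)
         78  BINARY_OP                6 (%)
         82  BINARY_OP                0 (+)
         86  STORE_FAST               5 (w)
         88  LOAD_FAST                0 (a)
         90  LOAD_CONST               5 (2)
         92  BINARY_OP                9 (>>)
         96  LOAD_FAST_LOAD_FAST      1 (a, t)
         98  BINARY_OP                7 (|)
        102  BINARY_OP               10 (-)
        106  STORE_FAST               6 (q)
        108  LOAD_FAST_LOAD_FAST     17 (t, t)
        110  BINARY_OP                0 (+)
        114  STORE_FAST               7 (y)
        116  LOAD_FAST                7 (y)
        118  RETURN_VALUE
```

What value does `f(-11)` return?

LOAD_FAST_LOAD_FAST a,a → push -11,-11. Stack: [-11, -11]
BINARY_OP - → -11 - -11 = 0. Stack: [0]
LOAD_FAST a → push -11. Stack: [0, -11]
LOAD_CONST → push 12. Stack: [0, -11, 12]
BINARY_OP + → -11 + 12 = 1. Stack: [0, 1]
BINARY_OP - → 0 - 1 = -1. Stack: [-1]
STORE_FAST t → t=-1. Stack: []
LOAD_CONST → push 3. Stack: [3]
LOAD_FAST a → push -11. Stack: [3, -11]
BINARY_OP & → 3 & -11 = 1. Stack: [1]
STORE_FAST n → n=1. Stack: []
LOAD_FAST n → push 1. Stack: [1]
LOAD_CONST → push 8. Stack: [1, 8]
BINARY_OP * → 1 * 8 = 8. Stack: [8]
LOAD_CONST → push 11. Stack: [8, 11]
LOAD_FAST a → push -11. Stack: [8, 11, -11]
BINARY_OP // → 11 // -11 = -1. Stack: [8, -1]
BINARY_OP + → 8 + -1 = 7. Stack: [7]
STORE_FAST k → k=7. Stack: []
LOAD_FAST_LOAD_FAST n,a → push 1,-11. Stack: [1, -11]
BINARY_OP - → 1 - -11 = 12. Stack: [12]
LOAD_FAST k → push 7. Stack: [12, 7]
BINARY_OP & → 12 & 7 = 4. Stack: [4]
STORE_FAST m → m=4. Stack: []
LOAD_FAST_LOAD_FAST t,k → push -1,7. Stack: [-1, 7]
BINARY_OP - → -1 - 7 = -8. Stack: [-8]
LOAD_FAST k → push 7. Stack: [-8, 7]
LOAD_CONST → push 11. Stack: [-8, 7, 11]
BINARY_OP % → 7 % 11 = 7. Stack: [-8, 7]
BINARY_OP + → -8 + 7 = -1. Stack: [-1]
STORE_FAST w → w=-1. Stack: []
LOAD_FAST a → push -11. Stack: [-11]
LOAD_CONST → push 2. Stack: [-11, 2]
BINARY_OP >> → -11 >> 2 = -3. Stack: [-3]
LOAD_FAST_LOAD_FAST a,t → push -11,-1. Stack: [-3, -11, -1]
BINARY_OP | → -11 | -1 = -1. Stack: [-3, -1]
BINARY_OP - → -3 - -1 = -2. Stack: [-2]
STORE_FAST q → q=-2. Stack: []
LOAD_FAST_LOAD_FAST t,t → push -1,-1. Stack: [-1, -1]
BINARY_OP + → -1 + -1 = -2. Stack: [-2]
STORE_FAST y → y=-2. Stack: []
LOAD_FAST y → push -2. Stack: [-2]
RETURN_VALUE → return -2.

-2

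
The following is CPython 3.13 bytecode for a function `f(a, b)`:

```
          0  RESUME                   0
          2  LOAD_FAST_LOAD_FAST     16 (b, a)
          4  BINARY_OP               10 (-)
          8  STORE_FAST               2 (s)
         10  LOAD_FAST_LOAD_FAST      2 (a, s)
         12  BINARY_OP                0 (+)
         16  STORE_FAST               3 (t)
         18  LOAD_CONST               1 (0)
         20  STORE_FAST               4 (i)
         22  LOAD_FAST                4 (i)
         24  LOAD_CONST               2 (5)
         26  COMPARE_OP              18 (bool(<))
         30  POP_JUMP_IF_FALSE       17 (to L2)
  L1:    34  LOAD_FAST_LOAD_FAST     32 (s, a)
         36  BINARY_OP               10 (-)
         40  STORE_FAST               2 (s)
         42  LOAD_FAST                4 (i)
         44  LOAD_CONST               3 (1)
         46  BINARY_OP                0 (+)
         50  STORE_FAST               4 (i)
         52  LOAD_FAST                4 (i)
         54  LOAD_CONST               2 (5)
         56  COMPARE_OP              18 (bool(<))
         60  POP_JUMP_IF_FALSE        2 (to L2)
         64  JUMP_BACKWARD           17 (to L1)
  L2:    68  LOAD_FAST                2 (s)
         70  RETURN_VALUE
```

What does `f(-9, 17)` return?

71

LOAD_FAST_LOAD_FAST b,a → push 17,-9
BINARY_OP - → 17 - -9 = 26
STORE_FAST s → s=26
LOAD_FAST_LOAD_FAST a,s → push -9,26
BINARY_OP + → -9 + 26 = 17
STORE_FAST t → t=17
LOAD_CONST → push 0
STORE_FAST i → i=0
LOAD_FAST i → push 0
LOAD_CONST → push 5
COMPARE_OP bool(<) → 0 vs 5 = True
POP_JUMP_IF_FALSE → pop True; no jump
LOAD_FAST_LOAD_FAST s,a → push 26,-9
BINARY_OP - → 26 - -9 = 35
STORE_FAST s → s=35
LOAD_FAST i → push 0
LOAD_CONST → push 1
BINARY_OP + → 0 + 1 = 1
STORE_FAST i → i=1
LOAD_FAST i → push 1
LOAD_CONST → push 5
COMPARE_OP bool(<) → 1 vs 5 = True
POP_JUMP_IF_FALSE → pop True; no jump
LOAD_FAST_LOAD_FAST s,a → push 35,-9
BINARY_OP - → 35 - -9 = 44
STORE_FAST s → s=44
LOAD_FAST i → push 1
LOAD_CONST → push 1
BINARY_OP + → 1 + 1 = 2
STORE_FAST i → i=2
LOAD_FAST i → push 2
LOAD_CONST → push 5
COMPARE_OP bool(<) → 2 vs 5 = True
POP_JUMP_IF_FALSE → pop True; no jump
LOAD_FAST_LOAD_FAST s,a → push 44,-9
BINARY_OP - → 44 - -9 = 53
STORE_FAST s → s=53
LOAD_FAST i → push 2
LOAD_CONST → push 1
BINARY_OP + → 2 + 1 = 3
STORE_FAST i → i=3
LOAD_FAST i → push 3
LOAD_CONST → push 5
COMPARE_OP bool(<) → 3 vs 5 = True
POP_JUMP_IF_FALSE → pop True; no jump
LOAD_FAST_LOAD_FAST s,a → push 53,-9
BINARY_OP - → 53 - -9 = 62
STORE_FAST s → s=62
LOAD_FAST i → push 3
LOAD_CONST → push 1
BINARY_OP + → 3 + 1 = 4
STORE_FAST i → i=4
LOAD_FAST i → push 4
LOAD_CONST → push 5
COMPARE_OP bool(<) → 4 vs 5 = True
POP_JUMP_IF_FALSE → pop True; no jump
LOAD_FAST_LOAD_FAST s,a → push 62,-9
BINARY_OP - → 62 - -9 = 71
STORE_FAST s → s=71
LOAD_FAST i → push 4
LOAD_CONST → push 1
BINARY_OP + → 4 + 1 = 5
STORE_FAST i → i=5
LOAD_FAST i → push 5
LOAD_CONST → push 5
COMPARE_OP bool(<) → 5 vs 5 = False
POP_JUMP_IF_FALSE → pop False; jump
LOAD_FAST s → push 71
RETURN_VALUE → return 71.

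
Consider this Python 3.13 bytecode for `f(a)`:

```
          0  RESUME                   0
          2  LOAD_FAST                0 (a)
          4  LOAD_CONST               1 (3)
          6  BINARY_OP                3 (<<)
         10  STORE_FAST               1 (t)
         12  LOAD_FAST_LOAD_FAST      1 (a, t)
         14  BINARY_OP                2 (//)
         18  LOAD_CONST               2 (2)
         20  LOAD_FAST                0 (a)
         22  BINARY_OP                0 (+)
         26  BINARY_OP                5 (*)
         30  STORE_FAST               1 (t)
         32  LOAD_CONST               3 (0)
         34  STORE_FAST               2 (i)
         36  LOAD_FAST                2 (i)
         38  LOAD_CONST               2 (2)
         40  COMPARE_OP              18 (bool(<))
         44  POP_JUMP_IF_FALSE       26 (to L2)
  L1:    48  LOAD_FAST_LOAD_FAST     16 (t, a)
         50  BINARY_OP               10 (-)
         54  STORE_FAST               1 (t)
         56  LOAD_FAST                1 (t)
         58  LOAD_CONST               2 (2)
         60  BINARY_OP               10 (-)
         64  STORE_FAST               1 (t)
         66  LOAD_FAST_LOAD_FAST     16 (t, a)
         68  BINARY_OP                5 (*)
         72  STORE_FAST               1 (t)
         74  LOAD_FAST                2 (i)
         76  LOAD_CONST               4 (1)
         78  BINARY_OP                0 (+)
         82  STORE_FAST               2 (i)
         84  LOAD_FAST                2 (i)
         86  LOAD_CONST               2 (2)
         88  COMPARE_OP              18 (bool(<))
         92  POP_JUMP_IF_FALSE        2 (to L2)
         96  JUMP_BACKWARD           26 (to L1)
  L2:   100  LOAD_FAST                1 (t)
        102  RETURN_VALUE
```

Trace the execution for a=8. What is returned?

LOAD_FAST a → push 8. Stack: [8]
LOAD_CONST → push 3. Stack: [8, 3]
BINARY_OP << → 8 << 3 = 64. Stack: [64]
STORE_FAST t → t=64. Stack: []
LOAD_FAST_LOAD_FAST a,t → push 8,64. Stack: [8, 64]
BINARY_OP // → 8 // 64 = 0. Stack: [0]
LOAD_CONST → push 2. Stack: [0, 2]
LOAD_FAST a → push 8. Stack: [0, 2, 8]
BINARY_OP + → 2 + 8 = 10. Stack: [0, 10]
BINARY_OP * → 0 * 10 = 0. Stack: [0]
STORE_FAST t → t=0. Stack: []
LOAD_CONST → push 0. Stack: [0]
STORE_FAST i → i=0. Stack: []
LOAD_FAST i → push 0. Stack: [0]
LOAD_CONST → push 2. Stack: [0, 2]
COMPARE_OP bool(<) → 0 vs 2 = True. Stack: [True]
POP_JUMP_IF_FALSE → pop True; no jump. Stack: []
LOAD_FAST_LOAD_FAST t,a → push 0,8. Stack: [0, 8]
BINARY_OP - → 0 - 8 = -8. Stack: [-8]
STORE_FAST t → t=-8. Stack: []
LOAD_FAST t → push -8. Stack: [-8]
LOAD_CONST → push 2. Stack: [-8, 2]
BINARY_OP - → -8 - 2 = -10. Stack: [-10]
STORE_FAST t → t=-10. Stack: []
LOAD_FAST_LOAD_FAST t,a → push -10,8. Stack: [-10, 8]
BINARY_OP * → -10 * 8 = -80. Stack: [-80]
STORE_FAST t → t=-80. Stack: []
LOAD_FAST i → push 0. Stack: [0]
LOAD_CONST → push 1. Stack: [0, 1]
BINARY_OP + → 0 + 1 = 1. Stack: [1]
STORE_FAST i → i=1. Stack: []
LOAD_FAST i → push 1. Stack: [1]
LOAD_CONST → push 2. Stack: [1, 2]
COMPARE_OP bool(<) → 1 vs 2 = True. Stack: [True]
POP_JUMP_IF_FALSE → pop True; no jump. Stack: []
LOAD_FAST_LOAD_FAST t,a → push -80,8. Stack: [-80, 8]
BINARY_OP - → -80 - 8 = -88. Stack: [-88]
STORE_FAST t → t=-88. Stack: []
LOAD_FAST t → push -88. Stack: [-88]
LOAD_CONST → push 2. Stack: [-88, 2]
BINARY_OP - → -88 - 2 = -90. Stack: [-90]
STORE_FAST t → t=-90. Stack: []
LOAD_FAST_LOAD_FAST t,a → push -90,8. Stack: [-90, 8]
BINARY_OP * → -90 * 8 = -720. Stack: [-720]
STORE_FAST t → t=-720. Stack: []
LOAD_FAST i → push 1. Stack: [1]
LOAD_CONST → push 1. Stack: [1, 1]
BINARY_OP + → 1 + 1 = 2. Stack: [2]
STORE_FAST i → i=2. Stack: []
LOAD_FAST i → push 2. Stack: [2]
LOAD_CONST → push 2. Stack: [2, 2]
COMPARE_OP bool(<) → 2 vs 2 = False. Stack: [False]
POP_JUMP_IF_FALSE → pop False; jump. Stack: []
LOAD_FAST t → push -720. Stack: [-720]
RETURN_VALUE → return -720.

-720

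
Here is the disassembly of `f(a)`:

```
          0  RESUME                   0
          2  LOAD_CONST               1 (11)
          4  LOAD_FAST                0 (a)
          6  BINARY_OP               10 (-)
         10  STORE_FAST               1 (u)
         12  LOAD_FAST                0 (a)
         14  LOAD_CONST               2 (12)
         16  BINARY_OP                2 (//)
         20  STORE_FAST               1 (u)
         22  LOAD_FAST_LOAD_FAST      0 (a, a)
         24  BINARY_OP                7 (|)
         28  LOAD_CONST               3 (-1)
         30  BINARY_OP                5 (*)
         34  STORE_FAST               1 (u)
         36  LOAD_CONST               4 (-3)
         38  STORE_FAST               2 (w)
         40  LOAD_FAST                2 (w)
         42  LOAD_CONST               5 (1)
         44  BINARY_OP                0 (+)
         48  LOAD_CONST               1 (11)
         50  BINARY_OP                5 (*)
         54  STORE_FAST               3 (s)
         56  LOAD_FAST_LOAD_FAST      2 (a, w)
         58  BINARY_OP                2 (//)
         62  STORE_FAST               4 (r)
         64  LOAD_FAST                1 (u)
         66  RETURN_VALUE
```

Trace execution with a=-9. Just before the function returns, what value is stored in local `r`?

3

LOAD_CONST → push 11. Stack: [11]
LOAD_FAST a → push -9. Stack: [11, -9]
BINARY_OP - → 11 - -9 = 20. Stack: [20]
STORE_FAST u → u=20. Stack: []
LOAD_FAST a → push -9. Stack: [-9]
LOAD_CONST → push 12. Stack: [-9, 12]
BINARY_OP // → -9 // 12 = -1. Stack: [-1]
STORE_FAST u → u=-1. Stack: []
LOAD_FAST_LOAD_FAST a,a → push -9,-9. Stack: [-9, -9]
BINARY_OP | → -9 | -9 = -9. Stack: [-9]
LOAD_CONST → push -1. Stack: [-9, -1]
BINARY_OP * → -9 * -1 = 9. Stack: [9]
STORE_FAST u → u=9. Stack: []
LOAD_CONST → push -3. Stack: [-3]
STORE_FAST w → w=-3. Stack: []
LOAD_FAST w → push -3. Stack: [-3]
LOAD_CONST → push 1. Stack: [-3, 1]
BINARY_OP + → -3 + 1 = -2. Stack: [-2]
LOAD_CONST → push 11. Stack: [-2, 11]
BINARY_OP * → -2 * 11 = -22. Stack: [-22]
STORE_FAST s → s=-22. Stack: []
LOAD_FAST_LOAD_FAST a,w → push -9,-3. Stack: [-9, -3]
BINARY_OP // → -9 // -3 = 3. Stack: [3]
STORE_FAST r → r=3. Stack: []
LOAD_FAST u → push 9. Stack: [9]
RETURN_VALUE → return 9.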